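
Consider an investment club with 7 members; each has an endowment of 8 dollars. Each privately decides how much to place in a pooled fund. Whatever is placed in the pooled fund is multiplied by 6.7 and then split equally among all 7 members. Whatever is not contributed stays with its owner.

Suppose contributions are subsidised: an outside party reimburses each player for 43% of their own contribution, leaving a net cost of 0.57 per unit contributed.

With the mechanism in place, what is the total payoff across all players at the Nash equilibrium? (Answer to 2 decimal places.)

399.28 dollars

The effective private return per unit is now (6.7/7) / 0.57 = 1.6792 > 1, so every player's dominant strategy flips to full contribution.
So the Nash equilibrium is full contribution by all 7; the group earns 7 × (8 × 0.43 + 6.7 × 8) = 399.28.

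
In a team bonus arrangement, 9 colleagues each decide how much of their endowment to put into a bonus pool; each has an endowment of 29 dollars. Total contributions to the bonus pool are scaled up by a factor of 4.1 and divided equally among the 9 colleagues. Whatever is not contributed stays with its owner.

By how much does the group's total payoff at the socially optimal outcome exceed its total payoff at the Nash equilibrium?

809.10 dollars

Each contributed unit returns 4.1/9 = 0.4556 to its contributor — below 1 — so contributing 0 is dominant for every player. At the Nash equilibrium everyone keeps their 29, and the group total is 9 × 29 = 261.
Each contributed unit returns 4.100 to the group as a whole (0.4556 to each of 9 players), which exceeds 1, so the social optimum is full contribution: group total = 4.100 × 261 = 1070.10.
Efficiency loss = 1070.10 − 261 = 809.10.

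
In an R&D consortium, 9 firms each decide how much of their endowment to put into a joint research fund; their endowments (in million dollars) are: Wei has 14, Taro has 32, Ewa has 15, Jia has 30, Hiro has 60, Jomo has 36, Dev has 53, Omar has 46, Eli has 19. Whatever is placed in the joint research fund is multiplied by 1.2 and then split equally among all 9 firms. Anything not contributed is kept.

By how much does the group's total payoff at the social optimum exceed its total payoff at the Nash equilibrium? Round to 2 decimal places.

61.00 million dollars

The private return per contributed unit is 1.2/9 = 0.1333 < 1 for every player regardless of endowment, so the Nash equilibrium is zero contribution and the group total is Σ E_j = 14 + 32 + 15 + 30 + 60 + 36 + 53 + 46 + 19 = 305.
Each contributed unit returns 1.200 to the group, so the social optimum is full contribution by everyone: group total = 1.200 × 305 = 366.00.
Efficiency loss = (1.200 − 1) × 305 = 61.00.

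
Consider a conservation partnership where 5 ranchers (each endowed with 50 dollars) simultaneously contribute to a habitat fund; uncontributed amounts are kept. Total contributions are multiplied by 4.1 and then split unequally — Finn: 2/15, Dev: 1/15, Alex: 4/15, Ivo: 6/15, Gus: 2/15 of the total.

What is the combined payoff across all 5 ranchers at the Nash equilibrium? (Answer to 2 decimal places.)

560.00 dollars

Player j's private return per contributed unit is 4.1 × (j's share). Contributing is weakly dominant for j when that share is at least 1/4.1 = 0.2439, and contributing 0 is dominant otherwise.
Alex and Ivo clear that bar, contributing 50 each; the remaining 3 contribute 0. Total contributed: 100.
The habitat fund pays out 4.1 × 100 = 410.00 in total (split across the unequal shares, but the aggregate is all that matters for the group sum).
The 3 free-riders keep 50 each, adding 150. Group total = 150 + 410.00 = 560.00.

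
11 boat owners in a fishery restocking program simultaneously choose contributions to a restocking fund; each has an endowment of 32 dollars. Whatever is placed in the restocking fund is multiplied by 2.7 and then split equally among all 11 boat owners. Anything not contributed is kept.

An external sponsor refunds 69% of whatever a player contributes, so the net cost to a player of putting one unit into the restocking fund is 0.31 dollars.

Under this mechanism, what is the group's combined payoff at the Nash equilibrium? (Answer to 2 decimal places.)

352.00 dollars

The effective private return is (2.7/11) / 0.31 = 0.7918, which is still under 1, so the mechanism doesn't change anyone's dominant strategy: zero contribution.
Everyone keeps their endowment and the group total is 11 × 32 = 352.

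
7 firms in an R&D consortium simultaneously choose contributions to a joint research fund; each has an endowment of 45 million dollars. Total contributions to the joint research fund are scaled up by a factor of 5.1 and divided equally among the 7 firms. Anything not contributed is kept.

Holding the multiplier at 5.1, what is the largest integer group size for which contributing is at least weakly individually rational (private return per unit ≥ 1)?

Private return per unit is 5.1/(group size), which is ≥ 1 whenever the group size is ≤ 5.1.
The largest such integer is 5.

5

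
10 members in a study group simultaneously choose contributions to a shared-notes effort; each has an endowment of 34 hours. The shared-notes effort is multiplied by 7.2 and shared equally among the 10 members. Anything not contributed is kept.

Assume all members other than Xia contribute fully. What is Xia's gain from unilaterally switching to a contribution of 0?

Switching from a contribution of 34 to 0 lets Xia keep an extra 34 hours, but lowers the shared-notes effort by 34, which costs Xia their own share of that drop: 7.2/10 × 34 = 24.48.
Net gain = 34 − 24.48 = 9.52. The private return per contributed unit (0.7200) is below 1, so free-riding is indeed the best response regardless of what the others do.

9.52 hours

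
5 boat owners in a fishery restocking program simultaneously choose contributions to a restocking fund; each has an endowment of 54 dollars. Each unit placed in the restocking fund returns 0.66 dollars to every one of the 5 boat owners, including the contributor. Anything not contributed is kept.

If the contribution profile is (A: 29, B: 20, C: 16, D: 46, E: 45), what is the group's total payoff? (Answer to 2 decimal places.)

Total contributed: 29 + 20 + 16 + 46 + 45 = 156; total kept: 5 × 54 − 156 = 114.
The restocking fund pays out 0.66 × 5 × 156 = 514.80 in aggregate.
Group total = 114 + 514.80 = 628.80.

628.80 dollars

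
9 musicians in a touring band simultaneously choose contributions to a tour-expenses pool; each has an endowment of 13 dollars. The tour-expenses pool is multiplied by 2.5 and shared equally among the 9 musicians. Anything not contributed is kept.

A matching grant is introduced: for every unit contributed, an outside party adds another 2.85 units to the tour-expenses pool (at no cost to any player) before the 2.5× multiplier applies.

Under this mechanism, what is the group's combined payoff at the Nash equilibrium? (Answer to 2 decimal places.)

1126.13 dollars

With the mechanism, a contributed unit returns 2.5 × 3.85 / 9 = 1.0694 per unit of net cost to the contributor — now above 1 — so contributing fully is weakly dominant for every player.
So the Nash equilibrium is full contribution by all 9; the group earns 2.5 × 3.85 × 117 = 1126.13.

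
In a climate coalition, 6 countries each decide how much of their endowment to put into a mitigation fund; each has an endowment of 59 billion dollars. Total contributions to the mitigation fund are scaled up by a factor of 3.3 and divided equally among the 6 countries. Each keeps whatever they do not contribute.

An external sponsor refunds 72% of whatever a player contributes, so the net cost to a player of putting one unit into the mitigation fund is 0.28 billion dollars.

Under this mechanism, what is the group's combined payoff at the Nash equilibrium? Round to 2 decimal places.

With the mechanism, a contributed unit returns (3.3/6) / 0.28 = 1.9643 per unit of net cost to the contributor — now above 1 — so contributing fully is weakly dominant for every player.
So the Nash equilibrium is full contribution by all 6; the group earns 6 × (59 × 0.72 + 3.3 × 59) = 1423.08.

1423.08 billion dollars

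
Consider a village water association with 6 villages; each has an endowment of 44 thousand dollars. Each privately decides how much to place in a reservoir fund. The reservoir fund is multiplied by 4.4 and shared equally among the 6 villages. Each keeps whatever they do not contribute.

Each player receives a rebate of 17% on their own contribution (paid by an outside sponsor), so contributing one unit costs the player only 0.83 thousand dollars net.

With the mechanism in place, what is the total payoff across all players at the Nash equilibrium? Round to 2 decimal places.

With the mechanism, a contributed unit returns (4.4/6) / 0.83 = 0.8835 per unit of net cost — still below 1 — so contributing 0 remains dominant for every player.
At the Nash equilibrium no one contributes; group total payoff = 6 × 44 = 264.

264.00 thousand dollars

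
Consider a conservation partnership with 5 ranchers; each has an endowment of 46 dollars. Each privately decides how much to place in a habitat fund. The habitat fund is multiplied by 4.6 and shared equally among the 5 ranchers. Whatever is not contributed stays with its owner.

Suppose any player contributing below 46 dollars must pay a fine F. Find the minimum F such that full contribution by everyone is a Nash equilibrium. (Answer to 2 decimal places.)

3.68 dollars

Given the others contribute fully, the best deviation is to contribute 0 (any partial contribution still incurs the fine and gives up units whose private return 0.9200 is below 1).
Deviating from 46 to 0 saves 46 dollars but forfeits the deviator's share of the drop in the habitat fund: 4.6/5 × 46 = 42.32.
So the deviation gain is 46 − 42.32 = 3.68, and the fine must be at least 3.68 dollars to wipe it out.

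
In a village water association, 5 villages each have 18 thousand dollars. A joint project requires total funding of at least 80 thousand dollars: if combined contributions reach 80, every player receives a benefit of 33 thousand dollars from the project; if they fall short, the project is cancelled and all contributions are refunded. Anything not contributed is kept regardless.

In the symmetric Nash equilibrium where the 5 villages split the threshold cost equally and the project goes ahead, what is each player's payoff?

Equal share of the threshold: 80/5 = 16.
At this profile no one gains by cutting their contribution: any cut drops the total below 80, the project is cancelled, contributions are refunded, and the deviator ends with 18, which is less than 18 − 16 + 33 = 35. Contributing more than 16 just wastes the excess. So contributing exactly 16 is a best response.
Each player's payoff: 18 − 16 + 33 = 35.

35 thousand dollars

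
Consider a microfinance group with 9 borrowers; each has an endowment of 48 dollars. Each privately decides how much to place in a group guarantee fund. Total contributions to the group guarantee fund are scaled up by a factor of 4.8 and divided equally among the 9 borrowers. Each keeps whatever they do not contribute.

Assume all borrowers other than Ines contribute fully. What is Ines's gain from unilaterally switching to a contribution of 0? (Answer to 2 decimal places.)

22.40 dollars

Switching from a contribution of 48 to 0 lets Ines keep an extra 48 dollars, but lowers the group guarantee fund by 48, which costs Ines their own share of that drop: 4.8/9 × 48 = 25.60.
Net gain = 48 − 25.60 = 22.40. The private return per contributed unit (0.5333) is below 1, so free-riding is indeed the best response regardless of what the others do.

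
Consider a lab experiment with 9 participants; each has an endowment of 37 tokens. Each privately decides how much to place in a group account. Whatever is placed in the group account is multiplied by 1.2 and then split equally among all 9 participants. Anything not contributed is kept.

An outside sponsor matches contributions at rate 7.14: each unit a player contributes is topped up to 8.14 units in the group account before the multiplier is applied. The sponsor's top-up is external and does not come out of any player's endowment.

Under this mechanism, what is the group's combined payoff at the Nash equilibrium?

3252.74 tokens

With the mechanism, a contributed unit returns 1.2 × 8.14 / 9 = 1.0853 per unit of net cost to the contributor — now above 1 — so contributing fully is weakly dominant for every player.
So the Nash equilibrium is full contribution by all 9; the group earns 1.2 × 8.14 × 333 = 3252.74.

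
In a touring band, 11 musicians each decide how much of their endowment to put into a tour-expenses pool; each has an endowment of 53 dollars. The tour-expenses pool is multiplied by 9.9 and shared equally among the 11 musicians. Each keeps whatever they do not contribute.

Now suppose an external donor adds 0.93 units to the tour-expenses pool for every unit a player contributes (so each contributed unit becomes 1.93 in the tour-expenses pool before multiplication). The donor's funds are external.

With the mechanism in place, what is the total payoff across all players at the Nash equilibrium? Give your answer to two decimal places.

The effective private return per unit is now 9.9 × 1.93 / 11 = 1.7370 > 1, so every player's dominant strategy flips to full contribution.
So the Nash equilibrium is full contribution by all 11; the group earns 9.9 × 1.93 × 583 = 11139.38.

11139.38 dollars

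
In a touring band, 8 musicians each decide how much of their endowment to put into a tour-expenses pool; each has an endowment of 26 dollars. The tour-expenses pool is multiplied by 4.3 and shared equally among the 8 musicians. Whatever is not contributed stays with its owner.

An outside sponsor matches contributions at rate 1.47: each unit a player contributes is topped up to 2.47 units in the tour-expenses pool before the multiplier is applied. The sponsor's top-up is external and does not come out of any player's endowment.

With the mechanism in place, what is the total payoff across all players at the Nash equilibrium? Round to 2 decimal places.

2209.17 dollars

Under the mechanism each unit contributed yields 4.3 × 2.47 / 8 = 1.3276 back to its contributor per unit of net cost, which exceeds 1, making full contribution the dominant choice for everyone.
So the Nash equilibrium is full contribution by all 8; the group earns 4.3 × 2.47 × 208 = 2209.17.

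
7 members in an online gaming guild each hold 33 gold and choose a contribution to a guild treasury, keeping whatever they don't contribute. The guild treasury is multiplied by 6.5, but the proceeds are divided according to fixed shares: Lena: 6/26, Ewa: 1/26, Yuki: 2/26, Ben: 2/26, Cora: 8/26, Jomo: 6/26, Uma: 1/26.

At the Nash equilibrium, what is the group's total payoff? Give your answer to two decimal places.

775.50 gold

For player j, contributing a unit is worthwhile iff 6.5 × (j's share) ≥ 1, i.e. iff j's share is at least 0.1538.
The shares above 0.1538 belong to Lena, Cora and Jomo, contributing 33 each; the remaining 4 contribute 0. Total contributed: 99.
The guild treasury pays out 6.5 × 99 = 643.50 in total (split across the unequal shares, but the aggregate is all that matters for the group sum).
The 4 free-riders keep 33 each, adding 132. Group total = 132 + 643.50 = 775.50.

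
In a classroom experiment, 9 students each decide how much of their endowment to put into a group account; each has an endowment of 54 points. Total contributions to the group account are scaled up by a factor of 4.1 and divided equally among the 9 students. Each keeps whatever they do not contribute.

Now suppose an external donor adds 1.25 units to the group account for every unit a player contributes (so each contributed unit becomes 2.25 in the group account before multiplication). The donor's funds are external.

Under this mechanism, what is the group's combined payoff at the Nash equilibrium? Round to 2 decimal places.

With the mechanism, a contributed unit returns 4.1 × 2.25 / 9 = 1.0250 per unit of net cost to the contributor — now above 1 — so contributing fully is weakly dominant for every player.
So the Nash equilibrium is full contribution by all 9; the group earns 4.1 × 2.25 × 486 = 4483.35.

4483.35 points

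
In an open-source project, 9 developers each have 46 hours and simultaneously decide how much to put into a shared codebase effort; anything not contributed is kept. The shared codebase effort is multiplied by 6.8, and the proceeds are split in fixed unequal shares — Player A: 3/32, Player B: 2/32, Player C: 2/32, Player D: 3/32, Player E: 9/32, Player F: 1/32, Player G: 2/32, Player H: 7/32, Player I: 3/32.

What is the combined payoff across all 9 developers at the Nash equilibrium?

947.60 hours

For player j, contributing a unit is worthwhile iff 6.8 × (j's share) ≥ 1, i.e. iff j's share is at least 0.1471.
The shares above 0.1471 belong to Player E and Player H, contributing 46 each; the remaining 7 contribute 0. Total contributed: 92.
The shared codebase effort pays out 6.8 × 92 = 625.60 in total (split across the unequal shares, but the aggregate is all that matters for the group sum).
The 7 free-riders keep 46 each, adding 322. Group total = 322 + 625.60 = 947.60.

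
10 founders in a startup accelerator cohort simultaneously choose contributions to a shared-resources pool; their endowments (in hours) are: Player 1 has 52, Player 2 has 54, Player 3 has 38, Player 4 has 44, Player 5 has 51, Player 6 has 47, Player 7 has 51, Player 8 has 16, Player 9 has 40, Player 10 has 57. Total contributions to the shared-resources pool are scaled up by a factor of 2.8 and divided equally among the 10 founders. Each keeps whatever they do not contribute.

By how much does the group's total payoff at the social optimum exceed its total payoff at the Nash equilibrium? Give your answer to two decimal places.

The private return per contributed unit is 2.8/10 = 0.2800 < 1 for every player regardless of endowment, so the Nash equilibrium is zero contribution and the group total is Σ E_j = 52 + 54 + 38 + 44 + 51 + 47 + 51 + 16 + 40 + 57 = 450.
Each contributed unit returns 2.800 to the group, so the social optimum is full contribution by everyone: group total = 2.800 × 450 = 1260.00.
Efficiency loss = (2.800 − 1) × 450 = 810.00.

810.00 hours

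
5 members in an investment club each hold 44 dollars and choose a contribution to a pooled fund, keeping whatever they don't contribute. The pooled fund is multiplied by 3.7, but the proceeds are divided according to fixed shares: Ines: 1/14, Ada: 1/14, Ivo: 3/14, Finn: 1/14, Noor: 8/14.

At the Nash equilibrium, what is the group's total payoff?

338.80 dollars

A player with share s gets back 3.7·s per unit contributed, so full contribution is dominant for anyone with s > 1/3.7 = 0.2703 and zero contribution is dominant for anyone below.
Noor alone (share 8/14) is above the threshold, contributing 44; the remaining 4 contribute 0. Total contributed: 44.
The pooled fund pays out 3.7 × 44 = 162.80 in total (split across the unequal shares, but the aggregate is all that matters for the group sum).
The 4 free-riders keep 44 each, adding 176. Group total = 176 + 162.80 = 338.80.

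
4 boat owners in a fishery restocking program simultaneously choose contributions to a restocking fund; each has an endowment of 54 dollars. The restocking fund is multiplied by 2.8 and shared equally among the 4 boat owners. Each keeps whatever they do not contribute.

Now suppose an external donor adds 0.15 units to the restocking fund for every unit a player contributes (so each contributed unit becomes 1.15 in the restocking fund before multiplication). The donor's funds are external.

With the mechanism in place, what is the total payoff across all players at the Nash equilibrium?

216.00 dollars

The effective private return is 2.8 × 1.15 / 4 = 0.8050, which is still under 1, so the mechanism doesn't change anyone's dominant strategy: zero contribution.
At the Nash equilibrium no one contributes; group total payoff = 4 × 54 = 216.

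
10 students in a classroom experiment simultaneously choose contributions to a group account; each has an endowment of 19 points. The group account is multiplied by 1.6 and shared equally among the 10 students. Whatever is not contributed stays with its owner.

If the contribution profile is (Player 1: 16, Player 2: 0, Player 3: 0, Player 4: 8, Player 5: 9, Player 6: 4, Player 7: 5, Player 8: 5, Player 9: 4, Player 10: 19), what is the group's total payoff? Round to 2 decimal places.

232.00 points

Total contributed: 16 + 0 + 0 + 8 + 9 + 4 + 5 + 5 + 4 + 19 = 70; total kept: 10 × 19 − 70 = 120.
The group account pays out 1.6 × 70 = 112.00 in aggregate.
Group total = 120 + 112.00 = 232.00.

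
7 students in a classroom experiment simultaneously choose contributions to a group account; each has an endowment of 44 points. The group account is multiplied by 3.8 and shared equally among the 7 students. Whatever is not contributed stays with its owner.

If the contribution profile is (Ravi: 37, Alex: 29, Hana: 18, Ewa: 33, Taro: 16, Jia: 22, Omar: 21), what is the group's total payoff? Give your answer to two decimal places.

800.80 points

Total contributed: 37 + 29 + 18 + 33 + 16 + 22 + 21 = 176; total kept: 7 × 44 − 176 = 132.
The group account pays out 3.8 × 176 = 668.80 in aggregate.
Group total = 132 + 668.80 = 800.80.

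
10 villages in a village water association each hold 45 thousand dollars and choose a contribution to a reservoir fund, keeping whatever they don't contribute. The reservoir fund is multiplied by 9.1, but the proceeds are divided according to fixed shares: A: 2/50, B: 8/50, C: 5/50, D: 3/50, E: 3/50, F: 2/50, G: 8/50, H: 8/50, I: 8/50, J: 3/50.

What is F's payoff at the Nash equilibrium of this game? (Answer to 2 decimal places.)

Each unit j contributes comes back to j as 9.1 × (j's share), so j prefers to contribute only if that share exceeds 1/9.1 = 0.1099; otherwise keeping the unit dominates.
B, G, H and I clear that bar, contributing 45 each; the remaining 6 contribute 0. Total contributed: 180.
F keeps 45 and receives 9.1 × 180 × 2/50 = 65.52 from the reservoir fund, for a payoff of 110.52.

110.52 thousand dollars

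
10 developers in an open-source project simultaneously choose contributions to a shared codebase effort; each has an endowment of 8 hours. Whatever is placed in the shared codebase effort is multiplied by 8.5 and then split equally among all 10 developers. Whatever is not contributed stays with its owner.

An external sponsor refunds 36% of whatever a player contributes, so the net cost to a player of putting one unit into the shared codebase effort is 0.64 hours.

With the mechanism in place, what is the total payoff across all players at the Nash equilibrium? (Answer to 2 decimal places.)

708.80 hours

The effective private return per unit is now (8.5/10) / 0.64 = 1.3281 > 1, so every player's dominant strategy flips to full contribution.
At the Nash equilibrium everyone contributes 8. Group total payoff = 10 × (8 × 0.36 + 8.5 × 8) = 708.80.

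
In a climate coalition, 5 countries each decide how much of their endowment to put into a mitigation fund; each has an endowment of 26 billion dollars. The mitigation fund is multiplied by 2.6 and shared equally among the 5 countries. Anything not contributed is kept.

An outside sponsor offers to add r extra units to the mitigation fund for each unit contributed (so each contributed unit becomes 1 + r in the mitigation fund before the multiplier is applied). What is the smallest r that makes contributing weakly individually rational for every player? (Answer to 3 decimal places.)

0.923

With matching at rate r, one contributed unit becomes (1 + r) in the mitigation fund and returns 2.6 × (1 + r) / 5 to the contributor.
Setting this equal to 1: 1 + r = 5/2.6 = 1.9231.
So the minimum matching rate is r = 1.9231 − 1 = 0.923.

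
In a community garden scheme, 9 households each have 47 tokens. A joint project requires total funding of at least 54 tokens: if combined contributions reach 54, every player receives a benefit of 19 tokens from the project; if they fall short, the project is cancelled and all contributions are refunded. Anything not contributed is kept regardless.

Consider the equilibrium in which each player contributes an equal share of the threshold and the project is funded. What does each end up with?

Equal share of the threshold: 54/9 = 6.
At this profile no one gains by cutting their contribution: any cut drops the total below 54, the project is cancelled, contributions are refunded, and the deviator ends with 47, which is less than 47 − 6 + 19 = 60. Contributing more than 6 just wastes the excess. So contributing exactly 6 is a best response.
Each player's payoff: 47 − 6 + 19 = 60.

60 tokens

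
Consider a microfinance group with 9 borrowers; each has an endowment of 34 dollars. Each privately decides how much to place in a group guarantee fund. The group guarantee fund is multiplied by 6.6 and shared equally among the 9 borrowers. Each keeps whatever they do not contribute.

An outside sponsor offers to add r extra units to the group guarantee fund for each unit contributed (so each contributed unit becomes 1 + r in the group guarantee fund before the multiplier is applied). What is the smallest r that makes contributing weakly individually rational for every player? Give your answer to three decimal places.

With matching at rate r, one contributed unit becomes (1 + r) in the group guarantee fund and returns 6.6 × (1 + r) / 9 to the contributor.
Setting this equal to 1: 1 + r = 9/6.6 = 1.3636.
So the minimum matching rate is r = 1.3636 − 1 = 0.364.

0.364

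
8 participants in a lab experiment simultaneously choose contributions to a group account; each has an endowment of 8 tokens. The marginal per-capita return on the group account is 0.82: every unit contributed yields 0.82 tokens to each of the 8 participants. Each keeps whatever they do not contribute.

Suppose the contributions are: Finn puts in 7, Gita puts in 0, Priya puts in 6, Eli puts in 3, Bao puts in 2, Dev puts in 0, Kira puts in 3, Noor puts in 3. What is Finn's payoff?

Total contributed: 7 + 0 + 6 + 3 + 2 + 0 + 3 + 3 = 24.
Each receives 0.82 × 24 = 19.68 from the group account.
Finn keeps 8 − 7 = 1, so Finn's payoff is 1 + 19.68 = 20.68.

20.68 tokens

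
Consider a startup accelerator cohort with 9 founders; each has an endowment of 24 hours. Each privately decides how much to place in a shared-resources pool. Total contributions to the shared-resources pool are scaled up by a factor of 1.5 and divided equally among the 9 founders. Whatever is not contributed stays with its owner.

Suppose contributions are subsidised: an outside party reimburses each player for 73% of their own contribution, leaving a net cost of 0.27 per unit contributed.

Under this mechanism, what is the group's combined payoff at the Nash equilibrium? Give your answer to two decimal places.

The effective private return is (1.5/9) / 0.27 = 0.6173, which is still under 1, so the mechanism doesn't change anyone's dominant strategy: zero contribution.
Everyone keeps their endowment and the group total is 9 × 24 = 216.

216.00 hours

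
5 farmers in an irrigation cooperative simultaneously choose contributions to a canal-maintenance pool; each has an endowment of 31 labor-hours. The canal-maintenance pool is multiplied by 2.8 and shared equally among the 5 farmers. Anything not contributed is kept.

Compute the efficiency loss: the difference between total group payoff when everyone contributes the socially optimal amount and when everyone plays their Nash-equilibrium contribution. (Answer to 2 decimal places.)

Each contributed unit returns 2.8/5 = 0.5600 to its contributor — below 1 — so contributing 0 is dominant for every player. At the Nash equilibrium everyone keeps their 31, and the group total is 5 × 31 = 155.
Each contributed unit returns 2.800 to the group as a whole (0.5600 to each of 5 players), which exceeds 1, so the social optimum is full contribution: group total = 2.800 × 155 = 434.00.
Efficiency loss = 434.00 − 155 = 279.00.

279.00 labor-hours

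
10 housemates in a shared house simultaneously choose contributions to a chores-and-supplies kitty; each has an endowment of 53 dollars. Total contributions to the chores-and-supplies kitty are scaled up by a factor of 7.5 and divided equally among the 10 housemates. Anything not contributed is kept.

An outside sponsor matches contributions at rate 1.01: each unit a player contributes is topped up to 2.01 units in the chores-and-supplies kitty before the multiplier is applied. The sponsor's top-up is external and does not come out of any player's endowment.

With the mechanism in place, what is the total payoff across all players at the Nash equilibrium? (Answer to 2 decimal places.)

7989.75 dollars

Under the mechanism each unit contributed yields 7.5 × 2.01 / 10 = 1.5075 back to its contributor per unit of net cost, which exceeds 1, making full contribution the dominant choice for everyone.
At the Nash equilibrium everyone contributes 53. Group total payoff = 7.5 × 2.01 × 530 = 7989.75.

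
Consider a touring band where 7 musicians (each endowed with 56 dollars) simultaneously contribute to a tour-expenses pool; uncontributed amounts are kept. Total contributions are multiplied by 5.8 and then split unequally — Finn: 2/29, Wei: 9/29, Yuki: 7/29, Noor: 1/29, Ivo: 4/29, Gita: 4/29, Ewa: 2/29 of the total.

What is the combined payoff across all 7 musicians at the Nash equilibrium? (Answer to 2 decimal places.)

Player j's private return per contributed unit is 5.8 × (j's share). Contributing is weakly dominant for j when that share is at least 1/5.8 = 0.1724, and contributing 0 is dominant otherwise.
Wei and Yuki clear that bar, contributing 56 each; the remaining 5 contribute 0. Total contributed: 112.
The tour-expenses pool pays out 5.8 × 112 = 649.60 in total (split across the unequal shares, but the aggregate is all that matters for the group sum).
The 5 free-riders keep 56 each, adding 280. Group total = 280 + 649.60 = 929.60.

929.60 dollars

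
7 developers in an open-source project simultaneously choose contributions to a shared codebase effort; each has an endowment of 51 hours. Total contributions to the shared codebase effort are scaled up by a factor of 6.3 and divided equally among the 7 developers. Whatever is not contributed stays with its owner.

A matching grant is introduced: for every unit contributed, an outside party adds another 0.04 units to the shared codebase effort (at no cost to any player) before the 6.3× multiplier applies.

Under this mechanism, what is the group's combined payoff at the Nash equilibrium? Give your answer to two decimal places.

The effective private return is 6.3 × 1.04 / 7 = 0.9360, which is still under 1, so the mechanism doesn't change anyone's dominant strategy: zero contribution.
Everyone keeps their endowment and the group total is 7 × 51 = 357.

357.00 hours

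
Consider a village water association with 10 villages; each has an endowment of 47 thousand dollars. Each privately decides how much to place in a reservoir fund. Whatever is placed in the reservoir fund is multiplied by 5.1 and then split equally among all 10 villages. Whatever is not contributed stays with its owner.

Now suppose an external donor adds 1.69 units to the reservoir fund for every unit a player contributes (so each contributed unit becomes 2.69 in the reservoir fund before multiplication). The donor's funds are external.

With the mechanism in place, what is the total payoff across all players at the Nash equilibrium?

The effective private return per unit is now 5.1 × 2.69 / 10 = 1.3719 > 1, so every player's dominant strategy flips to full contribution.
At the Nash equilibrium everyone contributes 47. Group total payoff = 5.1 × 2.69 × 470 = 6447.93.

6447.93 thousand dollars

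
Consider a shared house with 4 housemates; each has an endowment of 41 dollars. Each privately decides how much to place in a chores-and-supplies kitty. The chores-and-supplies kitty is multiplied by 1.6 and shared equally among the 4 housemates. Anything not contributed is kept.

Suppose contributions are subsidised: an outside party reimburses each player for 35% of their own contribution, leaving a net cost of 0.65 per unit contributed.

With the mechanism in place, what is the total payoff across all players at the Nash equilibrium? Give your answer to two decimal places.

Even with the mechanism, each unit contributed returns only (1.6/4) / 0.65 = 0.6154 per unit of net cost, so contributing nothing is still dominant.
Everyone keeps their endowment and the group total is 4 × 41 = 164.

164.00 dollars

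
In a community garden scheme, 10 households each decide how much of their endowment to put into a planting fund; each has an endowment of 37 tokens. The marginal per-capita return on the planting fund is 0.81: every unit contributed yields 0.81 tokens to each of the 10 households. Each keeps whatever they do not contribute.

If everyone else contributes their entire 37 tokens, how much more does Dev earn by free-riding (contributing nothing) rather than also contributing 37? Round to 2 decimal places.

7.03 tokens

Switching from a contribution of 37 to 0 lets Dev keep an extra 37 tokens, but lowers the planting fund by 37, which costs Dev their own share of that drop: 0.81 × 37 = 29.97.
Net gain = 37 − 29.97 = 7.03. The private return per contributed unit (0.81) is below 1, so free-riding is indeed the best response regardless of what the others do.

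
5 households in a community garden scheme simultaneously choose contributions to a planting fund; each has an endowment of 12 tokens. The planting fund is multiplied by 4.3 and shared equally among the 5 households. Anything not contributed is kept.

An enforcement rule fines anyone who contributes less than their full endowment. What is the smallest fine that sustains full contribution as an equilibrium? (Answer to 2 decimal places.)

1.68 tokens

Given the others contribute fully, the best deviation is to contribute 0 (any partial contribution still incurs the fine and gives up units whose private return 0.8600 is below 1).
Deviating from 12 to 0 saves 12 tokens but forfeits the deviator's share of the drop in the planting fund: 4.3/5 × 12 = 10.32.
So the deviation gain is 12 − 10.32 = 1.68, and the fine must be at least 1.68 tokens to wipe it out.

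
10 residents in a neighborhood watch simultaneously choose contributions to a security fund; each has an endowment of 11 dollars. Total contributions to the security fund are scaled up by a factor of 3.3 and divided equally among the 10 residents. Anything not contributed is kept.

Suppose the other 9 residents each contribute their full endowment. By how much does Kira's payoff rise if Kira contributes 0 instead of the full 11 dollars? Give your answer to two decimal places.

7.37 dollars

Switching from a contribution of 11 to 0 lets Kira keep an extra 11 dollars, but lowers the security fund by 11, which costs Kira their own share of that drop: 3.3/10 × 11 = 3.63.
Net gain = 11 − 3.63 = 7.37. The private return per contributed unit (0.3300) is below 1, so free-riding is indeed the best response regardless of what the others do.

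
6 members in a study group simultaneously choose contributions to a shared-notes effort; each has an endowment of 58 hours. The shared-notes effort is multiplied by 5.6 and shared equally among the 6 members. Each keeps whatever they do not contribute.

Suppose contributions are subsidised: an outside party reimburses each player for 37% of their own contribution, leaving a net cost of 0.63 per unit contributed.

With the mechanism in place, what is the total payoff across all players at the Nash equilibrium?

The effective private return per unit is now (5.6/6) / 0.63 = 1.4815 > 1, so every player's dominant strategy flips to full contribution.
So the Nash equilibrium is full contribution by all 6; the group earns 6 × (58 × 0.37 + 5.6 × 58) = 2077.56.

2077.56 hours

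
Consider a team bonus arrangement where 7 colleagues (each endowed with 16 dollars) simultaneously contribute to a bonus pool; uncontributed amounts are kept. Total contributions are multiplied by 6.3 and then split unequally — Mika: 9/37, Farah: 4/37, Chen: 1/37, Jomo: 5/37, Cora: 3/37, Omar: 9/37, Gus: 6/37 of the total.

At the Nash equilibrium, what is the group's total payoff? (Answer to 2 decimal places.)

366.40 dollars

For player j, contributing a unit is worthwhile iff 6.3 × (j's share) ≥ 1, i.e. iff j's share is at least 0.1587.
Mika, Omar and Gus are above the threshold, contributing 16 each; the remaining 4 contribute 0. Total contributed: 48.
The bonus pool pays out 6.3 × 48 = 302.40 in total (split across the unequal shares, but the aggregate is all that matters for the group sum).
The 4 free-riders keep 16 each, adding 64. Group total = 64 + 302.40 = 366.40.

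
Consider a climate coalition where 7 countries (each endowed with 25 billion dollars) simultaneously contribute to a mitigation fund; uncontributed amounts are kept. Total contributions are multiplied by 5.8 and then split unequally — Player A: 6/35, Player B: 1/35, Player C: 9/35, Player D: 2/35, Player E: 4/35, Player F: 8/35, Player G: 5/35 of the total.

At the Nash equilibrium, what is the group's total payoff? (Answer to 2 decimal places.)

A player with share s gets back 5.8·s per unit contributed, so full contribution is dominant for anyone with s > 1/5.8 = 0.1724 and zero contribution is dominant for anyone below.
The shares above 0.1724 belong to Player C and Player F, contributing 25 each; the remaining 5 contribute 0. Total contributed: 50.
The mitigation fund pays out 5.8 × 50 = 290.00 in total (split across the unequal shares, but the aggregate is all that matters for the group sum).
The 5 free-riders keep 25 each, adding 125. Group total = 125 + 290.00 = 415.00.

415.00 billion dollars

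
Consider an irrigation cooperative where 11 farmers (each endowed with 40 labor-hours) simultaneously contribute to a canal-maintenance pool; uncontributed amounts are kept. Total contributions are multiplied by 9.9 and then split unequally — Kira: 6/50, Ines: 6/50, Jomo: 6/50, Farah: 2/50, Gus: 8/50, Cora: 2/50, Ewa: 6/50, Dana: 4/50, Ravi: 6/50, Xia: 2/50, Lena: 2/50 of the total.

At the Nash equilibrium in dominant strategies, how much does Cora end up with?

135.04 labor-hours

For player j, contributing a unit is worthwhile iff 9.9 × (j's share) ≥ 1, i.e. iff j's share is at least 0.1010.
Kira, Ines, Jomo, Gus, Ewa and Ravi are above the threshold, contributing 40 each; the remaining 5 contribute 0. Total contributed: 240.
Cora keeps 40 and receives 9.9 × 240 × 2/50 = 95.04 from the canal-maintenance pool, for a payoff of 135.04.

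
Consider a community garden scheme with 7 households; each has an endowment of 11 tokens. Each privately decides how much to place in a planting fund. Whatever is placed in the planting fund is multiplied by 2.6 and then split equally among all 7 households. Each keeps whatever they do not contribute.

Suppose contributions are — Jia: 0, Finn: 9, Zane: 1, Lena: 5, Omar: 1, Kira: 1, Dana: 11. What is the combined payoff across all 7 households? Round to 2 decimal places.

Total contributed: 0 + 9 + 1 + 5 + 1 + 1 + 11 = 28; total kept: 7 × 11 − 28 = 49.
The planting fund pays out 2.6 × 28 = 72.80 in aggregate.
Group total = 49 + 72.80 = 121.80.

121.80 tokens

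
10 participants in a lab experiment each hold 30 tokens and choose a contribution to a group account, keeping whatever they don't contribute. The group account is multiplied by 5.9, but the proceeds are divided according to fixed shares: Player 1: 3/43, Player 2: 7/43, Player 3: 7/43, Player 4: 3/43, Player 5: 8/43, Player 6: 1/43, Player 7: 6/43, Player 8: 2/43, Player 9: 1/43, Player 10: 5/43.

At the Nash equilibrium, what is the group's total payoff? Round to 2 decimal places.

For player j, contributing a unit is worthwhile iff 5.9 × (j's share) ≥ 1, i.e. iff j's share is at least 0.1695.
Only Player 5 (8/43) clears that bar, contributing 30; the remaining 9 contribute 0. Total contributed: 30.
The group account pays out 5.9 × 30 = 177.00 in total (split across the unequal shares, but the aggregate is all that matters for the group sum).
The 9 free-riders keep 30 each, adding 270. Group total = 270 + 177.00 = 447.00.

447.00 tokens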